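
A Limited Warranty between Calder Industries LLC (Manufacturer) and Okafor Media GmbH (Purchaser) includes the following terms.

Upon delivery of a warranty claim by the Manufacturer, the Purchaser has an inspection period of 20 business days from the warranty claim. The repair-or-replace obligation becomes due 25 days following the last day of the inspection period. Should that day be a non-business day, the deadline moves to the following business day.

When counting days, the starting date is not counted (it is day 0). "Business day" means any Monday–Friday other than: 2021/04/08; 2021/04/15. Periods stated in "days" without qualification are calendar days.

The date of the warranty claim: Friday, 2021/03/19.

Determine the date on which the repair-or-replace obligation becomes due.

2021/05/17

The last day of the inspection period: counting 20 business days from Friday, 2021/03/19 (Mar 22, Mar 23, Mar 24, Mar 25, …, Apr 16, Apr 19, Apr 20, skipping weekends and the listed holidays on Apr 8, Apr 15) reaches Tuesday, 2021/04/20.
The date on which the repair-or-replace obligation becomes due: 25 calendar days after 2021/04/20 is 2021/05/15. That falls on a Saturday, so it rolls to the next business day, Monday, 2021/05/17.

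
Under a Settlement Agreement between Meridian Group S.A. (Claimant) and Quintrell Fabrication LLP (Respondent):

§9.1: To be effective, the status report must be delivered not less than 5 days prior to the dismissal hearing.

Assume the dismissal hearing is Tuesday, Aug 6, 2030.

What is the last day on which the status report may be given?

Aug 6, 2030 minus 5 days is Aug 1, 2030.

Aug 1, 2030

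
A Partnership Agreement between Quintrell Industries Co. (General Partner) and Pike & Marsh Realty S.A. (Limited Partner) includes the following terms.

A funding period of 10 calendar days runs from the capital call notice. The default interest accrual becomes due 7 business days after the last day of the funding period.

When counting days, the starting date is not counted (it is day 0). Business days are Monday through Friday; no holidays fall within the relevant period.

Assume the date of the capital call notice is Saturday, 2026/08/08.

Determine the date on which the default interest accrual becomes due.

Adding 10 calendar days to 2026/08/08 gives 2026/08/18, which is the last day of the funding period.
From Tuesday, 2026/08/18, 7 business days (Aug 19, Aug 20, Aug 21, Aug 24, Aug 25, Aug 26, Aug 27, skipping weekends) brings us to Thursday, 2026/08/27, which is the date on which the default interest accrual becomes due.

2026/08/27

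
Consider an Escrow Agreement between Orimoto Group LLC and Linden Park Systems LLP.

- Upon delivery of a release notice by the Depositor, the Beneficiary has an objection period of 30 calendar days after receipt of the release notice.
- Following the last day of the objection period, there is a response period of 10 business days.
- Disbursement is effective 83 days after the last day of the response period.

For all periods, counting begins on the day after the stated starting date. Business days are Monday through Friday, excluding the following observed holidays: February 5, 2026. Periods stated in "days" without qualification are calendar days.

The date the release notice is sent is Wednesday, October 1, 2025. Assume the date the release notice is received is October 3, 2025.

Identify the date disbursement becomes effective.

The last day of the objection period: October 3, 2025 + 30 days = November 2, 2025.
From Sunday, November 2, 2025, 10 business days (Nov 3, Nov 4, Nov 5, Nov 6, Nov 7, Nov 10, Nov 11, Nov 12, Nov 13, Nov 14, skipping weekends) brings us to Friday, November 14, 2025, which is the last day of the response period.
Adding 83 calendar days to November 14, 2025 gives February 5, 2026, which is the date disbursement becomes effective.

February 5, 2026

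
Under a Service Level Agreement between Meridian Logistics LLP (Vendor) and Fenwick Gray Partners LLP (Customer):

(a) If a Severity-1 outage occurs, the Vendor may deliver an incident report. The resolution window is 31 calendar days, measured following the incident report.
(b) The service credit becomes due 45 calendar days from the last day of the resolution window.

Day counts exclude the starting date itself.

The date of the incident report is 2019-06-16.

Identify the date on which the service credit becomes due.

2019-08-31

The last day of the resolution window: 2019-06-16 + 31 days = 2019-07-17.
Adding 45 calendar days to 2019-07-17 gives 2019-08-31, which is the date on which the service credit becomes due.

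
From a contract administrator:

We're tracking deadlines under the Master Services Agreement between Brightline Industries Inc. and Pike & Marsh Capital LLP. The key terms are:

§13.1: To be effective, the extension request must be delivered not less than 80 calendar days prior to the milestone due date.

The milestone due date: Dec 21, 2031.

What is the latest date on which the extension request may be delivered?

Oct 2, 2031

Dec 21, 2031 minus 80 days is Oct 2, 2031.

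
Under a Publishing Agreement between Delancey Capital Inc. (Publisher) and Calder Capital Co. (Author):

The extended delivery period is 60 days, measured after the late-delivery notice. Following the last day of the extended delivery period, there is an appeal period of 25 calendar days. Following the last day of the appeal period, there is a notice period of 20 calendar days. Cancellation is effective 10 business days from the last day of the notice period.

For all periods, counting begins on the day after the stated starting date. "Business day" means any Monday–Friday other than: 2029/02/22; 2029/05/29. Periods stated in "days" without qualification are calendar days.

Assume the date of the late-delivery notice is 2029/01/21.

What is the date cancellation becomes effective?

2029/05/18

Adding 60 calendar days to 2029/01/21 gives 2029/03/22, which is the last day of the extended delivery period.
Adding 25 calendar days to 2029/03/22 gives 2029/04/16, which is the last day of the appeal period.
Adding 20 calendar days to 2029/04/16 gives 2029/05/06, which is the last day of the notice period.
The date cancellation becomes effective: 10 business days after Sunday, 2029/05/06, skipping weekends — May 7, May 8, May 9, May 10, May 11, May 14, May 15, May 16, May 17, May 18 — lands on Friday, 2029/05/18.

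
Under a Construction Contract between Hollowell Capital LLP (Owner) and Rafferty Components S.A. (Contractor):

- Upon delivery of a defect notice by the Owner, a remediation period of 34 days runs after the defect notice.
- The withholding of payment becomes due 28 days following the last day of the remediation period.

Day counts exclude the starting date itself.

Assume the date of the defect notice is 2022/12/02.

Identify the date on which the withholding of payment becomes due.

2023/02/02

The last day of the remediation period: 34 calendar days after 2022/12/02 is 2023/01/05.
The date on which the withholding of payment becomes due: 2023/01/05 + 28 days = 2023/02/02.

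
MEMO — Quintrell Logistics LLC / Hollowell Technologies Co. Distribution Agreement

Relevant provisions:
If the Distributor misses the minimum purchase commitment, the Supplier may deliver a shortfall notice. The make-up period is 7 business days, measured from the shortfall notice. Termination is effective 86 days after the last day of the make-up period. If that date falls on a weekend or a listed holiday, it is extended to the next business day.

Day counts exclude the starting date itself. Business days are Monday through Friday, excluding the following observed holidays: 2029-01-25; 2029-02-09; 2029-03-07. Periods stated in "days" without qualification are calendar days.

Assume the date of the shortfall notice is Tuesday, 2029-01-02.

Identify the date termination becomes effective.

2029-04-09

The last day of the make-up period: 7 business days after Tuesday, 2029-01-02, skipping weekends — Jan 3, Jan 4, Jan 5, Jan 8, Jan 9, Jan 10, Jan 11 — lands on Thursday, 2029-01-11.
The date termination becomes effective: 2029-01-11 + 86 days = 2029-04-07. That falls on a Saturday, so it rolls to the next business day, Monday, 2029-04-09.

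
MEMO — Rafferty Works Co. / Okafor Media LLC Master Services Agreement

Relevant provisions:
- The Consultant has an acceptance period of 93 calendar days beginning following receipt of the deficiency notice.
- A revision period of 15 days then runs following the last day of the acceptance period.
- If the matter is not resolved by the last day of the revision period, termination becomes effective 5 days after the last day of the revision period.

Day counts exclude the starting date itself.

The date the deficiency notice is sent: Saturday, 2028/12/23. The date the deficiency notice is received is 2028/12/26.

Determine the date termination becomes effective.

Adding 93 calendar days to 2028/12/26 gives 2029/03/29, which is the last day of the acceptance period.
Adding 15 calendar days to 2029/03/29 gives 2029/04/13, which is the last day of the revision period.
The date termination becomes effective: 5 calendar days after 2029/04/13 is 2029/04/18.

2029/04/18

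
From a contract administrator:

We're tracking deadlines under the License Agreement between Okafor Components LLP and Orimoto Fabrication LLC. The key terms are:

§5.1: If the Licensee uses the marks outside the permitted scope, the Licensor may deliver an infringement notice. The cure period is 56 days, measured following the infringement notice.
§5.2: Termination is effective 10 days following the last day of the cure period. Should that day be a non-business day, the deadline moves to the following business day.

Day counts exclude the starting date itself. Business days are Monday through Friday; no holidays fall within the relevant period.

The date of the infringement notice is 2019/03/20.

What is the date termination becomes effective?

2019/05/27

The last day of the cure period: 2019/03/20 + 56 days = 2019/05/15.
Adding 10 calendar days to 2019/05/15 gives 2019/05/25, which is the date termination becomes effective. That falls on a Saturday, so it rolls to the next business day, Monday, 2019/05/27.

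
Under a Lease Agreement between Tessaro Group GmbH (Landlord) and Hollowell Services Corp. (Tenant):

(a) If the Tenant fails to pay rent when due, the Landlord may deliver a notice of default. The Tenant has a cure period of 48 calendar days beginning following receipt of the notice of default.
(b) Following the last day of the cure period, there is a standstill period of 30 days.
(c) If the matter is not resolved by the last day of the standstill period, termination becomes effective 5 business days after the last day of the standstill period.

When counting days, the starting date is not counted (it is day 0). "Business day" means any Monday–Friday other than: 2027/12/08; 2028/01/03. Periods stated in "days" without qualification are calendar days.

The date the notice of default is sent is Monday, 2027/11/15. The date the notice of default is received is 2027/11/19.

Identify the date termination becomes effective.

2028/02/11

The last day of the cure period: 48 calendar days after 2027/11/19 is 2028/01/06.
The last day of the standstill period: 2028/01/06 + 30 days = 2028/02/05.
The date termination becomes effective: counting 5 business days from Saturday, 2028/02/05 (Feb 7, Feb 8, Feb 9, Feb 10, Feb 11, skipping weekends) reaches Friday, 2028/02/11.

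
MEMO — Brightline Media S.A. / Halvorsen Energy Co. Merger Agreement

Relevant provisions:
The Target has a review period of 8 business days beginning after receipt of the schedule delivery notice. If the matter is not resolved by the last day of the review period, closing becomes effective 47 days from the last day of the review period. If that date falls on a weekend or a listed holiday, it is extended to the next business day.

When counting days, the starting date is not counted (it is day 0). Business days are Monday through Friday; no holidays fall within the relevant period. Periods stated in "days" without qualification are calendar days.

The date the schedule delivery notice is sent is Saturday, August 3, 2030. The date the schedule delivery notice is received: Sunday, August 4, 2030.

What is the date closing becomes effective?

September 30, 2030

From Sunday, August 4, 2030, 8 business days (Aug 5, Aug 6, Aug 7, Aug 8, Aug 9, Aug 12, Aug 13, Aug 14, skipping weekends) brings us to Wednesday, August 14, 2030, which is the last day of the review period.
The date closing becomes effective: 47 calendar days after August 14, 2030 is September 30, 2030. September 30, 2030 is a Monday, so no roll-forward applies.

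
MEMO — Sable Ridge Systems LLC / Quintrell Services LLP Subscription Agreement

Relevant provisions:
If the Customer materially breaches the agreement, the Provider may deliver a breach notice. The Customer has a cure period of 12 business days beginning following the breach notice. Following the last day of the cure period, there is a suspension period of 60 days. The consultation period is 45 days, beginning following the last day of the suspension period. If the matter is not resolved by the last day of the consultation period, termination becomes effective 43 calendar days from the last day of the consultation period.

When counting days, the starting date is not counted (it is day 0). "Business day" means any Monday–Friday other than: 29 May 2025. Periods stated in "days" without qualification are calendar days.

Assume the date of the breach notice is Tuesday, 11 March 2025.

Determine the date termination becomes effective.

22 August 2025

The last day of the cure period: 12 business days after Tuesday, 11 March 2025, skipping weekends — Mar 12, Mar 13, Mar 14, Mar 17, …, Mar 25, Mar 26, Mar 27 — lands on Thursday, 27 March 2025.
Adding 60 calendar days to 27 March 2025 gives 26 May 2025, which is the last day of the suspension period.
The last day of the consultation period: 45 calendar days after 26 May 2025 is 10 July 2025.
The date termination becomes effective: 10 July 2025 + 43 days = 22 August 2025.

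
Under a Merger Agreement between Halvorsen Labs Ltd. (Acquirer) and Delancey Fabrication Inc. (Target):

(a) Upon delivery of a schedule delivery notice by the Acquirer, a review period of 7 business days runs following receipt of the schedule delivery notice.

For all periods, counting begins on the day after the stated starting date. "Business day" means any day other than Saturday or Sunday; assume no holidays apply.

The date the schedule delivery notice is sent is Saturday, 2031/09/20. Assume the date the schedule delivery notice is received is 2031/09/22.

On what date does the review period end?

2031/10/01

From Monday, 2031/09/22, 7 business days (Sep 23, Sep 24, Sep 25, Sep 26, Sep 29, Sep 30, Oct 1, skipping weekends) brings us to Wednesday, 2031/10/01, which is the last day of the review period.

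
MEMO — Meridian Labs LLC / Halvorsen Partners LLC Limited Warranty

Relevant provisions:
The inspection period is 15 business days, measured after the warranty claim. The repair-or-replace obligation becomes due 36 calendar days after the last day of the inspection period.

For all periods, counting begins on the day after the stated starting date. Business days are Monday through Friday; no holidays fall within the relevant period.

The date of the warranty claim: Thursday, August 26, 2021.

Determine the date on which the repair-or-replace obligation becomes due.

October 22, 2021

The last day of the inspection period: counting 15 business days from Thursday, August 26, 2021 (Aug 27, Aug 30, Aug 31, Sep 1, …, Sep 14, Sep 15, Sep 16, skipping weekends) reaches Thursday, September 16, 2021.
The date on which the repair-or-replace obligation becomes due: 36 calendar days after September 16, 2021 is October 22, 2021.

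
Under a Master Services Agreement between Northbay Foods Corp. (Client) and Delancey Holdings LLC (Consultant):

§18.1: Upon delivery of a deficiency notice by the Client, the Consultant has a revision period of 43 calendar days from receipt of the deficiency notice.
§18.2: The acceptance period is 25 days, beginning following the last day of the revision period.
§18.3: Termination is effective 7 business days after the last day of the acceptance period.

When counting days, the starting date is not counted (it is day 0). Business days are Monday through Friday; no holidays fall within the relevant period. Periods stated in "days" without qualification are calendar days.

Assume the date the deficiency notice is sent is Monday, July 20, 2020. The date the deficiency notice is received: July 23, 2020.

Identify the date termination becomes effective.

Adding 43 calendar days to July 23, 2020 gives September 4, 2020, which is the last day of the revision period.
The last day of the acceptance period: 25 calendar days after September 4, 2020 is September 29, 2020.
From Tuesday, September 29, 2020, 7 business days (Sep 30, Oct 1, Oct 2, Oct 5, Oct 6, Oct 7, Oct 8, skipping weekends) brings us to Thursday, October 8, 2020, which is the date termination becomes effective.

October 8, 2020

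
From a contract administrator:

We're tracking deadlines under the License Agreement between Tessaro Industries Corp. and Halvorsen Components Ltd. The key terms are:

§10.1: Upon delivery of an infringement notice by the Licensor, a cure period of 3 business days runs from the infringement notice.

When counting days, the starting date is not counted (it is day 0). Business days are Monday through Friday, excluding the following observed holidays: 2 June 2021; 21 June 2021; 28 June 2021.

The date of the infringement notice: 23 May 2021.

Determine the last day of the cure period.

From Sunday, 23 May 2021, 3 business days (May 24, May 25, May 26, skipping weekends) brings us to Wednesday, 26 May 2021, which is the last day of the cure period.

26 May 2021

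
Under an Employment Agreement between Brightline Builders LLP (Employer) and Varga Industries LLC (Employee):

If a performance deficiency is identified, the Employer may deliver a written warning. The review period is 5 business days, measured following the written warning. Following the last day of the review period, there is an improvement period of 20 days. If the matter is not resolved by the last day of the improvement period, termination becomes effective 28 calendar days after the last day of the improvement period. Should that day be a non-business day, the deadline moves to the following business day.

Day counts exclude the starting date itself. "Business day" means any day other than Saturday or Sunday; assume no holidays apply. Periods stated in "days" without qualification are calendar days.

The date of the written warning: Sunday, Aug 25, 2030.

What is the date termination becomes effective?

Oct 17, 2030

From Sunday, Aug 25, 2030, 5 business days (Aug 26, Aug 27, Aug 28, Aug 29, Aug 30, skipping weekends) brings us to Friday, Aug 30, 2030, which is the last day of the review period.
The last day of the improvement period: 20 calendar days after Aug 30, 2030 is Sep 19, 2030.
Adding 28 calendar days to Sep 19, 2030 gives Oct 17, 2030, which is the date termination becomes effective. Oct 17, 2030 is a Thursday, so no roll-forward applies.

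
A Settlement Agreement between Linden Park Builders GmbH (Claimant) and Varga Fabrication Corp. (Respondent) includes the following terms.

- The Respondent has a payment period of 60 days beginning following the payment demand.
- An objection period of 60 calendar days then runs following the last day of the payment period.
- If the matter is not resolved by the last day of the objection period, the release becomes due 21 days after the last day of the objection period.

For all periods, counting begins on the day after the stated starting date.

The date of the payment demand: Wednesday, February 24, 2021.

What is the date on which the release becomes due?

The last day of the payment period: February 24, 2021 + 60 days = April 25, 2021.
The last day of the objection period: April 25, 2021 + 60 days = June 24, 2021.
Adding 21 calendar days to June 24, 2021 gives July 15, 2021, which is the date on which the release becomes due.

July 15, 2021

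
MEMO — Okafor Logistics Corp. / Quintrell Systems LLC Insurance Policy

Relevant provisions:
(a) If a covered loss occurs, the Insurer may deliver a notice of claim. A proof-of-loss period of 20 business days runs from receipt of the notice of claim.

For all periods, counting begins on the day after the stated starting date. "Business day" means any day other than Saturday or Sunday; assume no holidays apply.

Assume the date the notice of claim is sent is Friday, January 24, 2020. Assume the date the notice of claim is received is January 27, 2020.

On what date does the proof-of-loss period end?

From Monday, January 27, 2020, 20 business days (Jan 28, Jan 29, Jan 30, Jan 31, …, Feb 20, Feb 21, Feb 24, skipping weekends) brings us to Monday, February 24, 2020, which is the last day of the proof-of-loss period.

February 24, 2020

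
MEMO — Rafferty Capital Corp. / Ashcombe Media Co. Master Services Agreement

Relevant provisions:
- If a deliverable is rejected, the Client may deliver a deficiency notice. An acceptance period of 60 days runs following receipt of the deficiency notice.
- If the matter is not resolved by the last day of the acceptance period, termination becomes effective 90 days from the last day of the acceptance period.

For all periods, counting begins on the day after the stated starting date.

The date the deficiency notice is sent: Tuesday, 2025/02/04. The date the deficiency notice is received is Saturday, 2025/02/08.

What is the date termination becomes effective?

2025/07/08

The last day of the acceptance period: 60 calendar days after 2025/02/08 is 2025/04/09.
Adding 90 calendar days to 2025/04/09 gives 2025/07/08, which is the date termination becomes effective.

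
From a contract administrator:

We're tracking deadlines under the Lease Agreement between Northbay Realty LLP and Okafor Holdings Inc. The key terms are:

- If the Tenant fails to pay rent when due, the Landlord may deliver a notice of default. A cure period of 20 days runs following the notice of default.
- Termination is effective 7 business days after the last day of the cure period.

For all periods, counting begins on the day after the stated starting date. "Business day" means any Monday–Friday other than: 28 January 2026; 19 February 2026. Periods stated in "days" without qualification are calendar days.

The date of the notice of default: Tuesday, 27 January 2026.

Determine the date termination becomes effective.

26 February 2026

Adding 20 calendar days to 27 January 2026 gives 16 February 2026, which is the last day of the cure period.
From Monday, 16 February 2026, 7 business days (Feb 17, Feb 18, Feb 20, Feb 23, Feb 24, Feb 25, Feb 26, skipping weekends and the listed holiday on Feb 19) brings us to Thursday, 26 February 2026, which is the date termination becomes effective.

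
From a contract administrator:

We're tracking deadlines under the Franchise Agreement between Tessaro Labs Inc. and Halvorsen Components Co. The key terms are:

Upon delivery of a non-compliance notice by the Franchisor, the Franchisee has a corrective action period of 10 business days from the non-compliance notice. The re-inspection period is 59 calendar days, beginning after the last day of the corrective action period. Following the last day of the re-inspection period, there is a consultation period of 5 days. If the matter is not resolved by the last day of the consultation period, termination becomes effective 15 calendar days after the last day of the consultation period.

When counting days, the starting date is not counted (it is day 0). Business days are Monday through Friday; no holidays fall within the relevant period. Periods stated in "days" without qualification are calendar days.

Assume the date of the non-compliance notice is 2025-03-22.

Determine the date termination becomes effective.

2025-06-22

The last day of the corrective action period: counting 10 business days from Saturday, 2025-03-22 (Mar 24, Mar 25, Mar 26, Mar 27, Mar 28, Mar 31, Apr 1, Apr 2, Apr 3, Apr 4, skipping weekends) reaches Friday, 2025-04-04.
The last day of the re-inspection period: 59 calendar days after 2025-04-04 is 2025-06-02.
The last day of the consultation period: 2025-06-02 + 5 days = 2025-06-07.
The date termination becomes effective: 2025-06-07 + 15 days = 2025-06-22.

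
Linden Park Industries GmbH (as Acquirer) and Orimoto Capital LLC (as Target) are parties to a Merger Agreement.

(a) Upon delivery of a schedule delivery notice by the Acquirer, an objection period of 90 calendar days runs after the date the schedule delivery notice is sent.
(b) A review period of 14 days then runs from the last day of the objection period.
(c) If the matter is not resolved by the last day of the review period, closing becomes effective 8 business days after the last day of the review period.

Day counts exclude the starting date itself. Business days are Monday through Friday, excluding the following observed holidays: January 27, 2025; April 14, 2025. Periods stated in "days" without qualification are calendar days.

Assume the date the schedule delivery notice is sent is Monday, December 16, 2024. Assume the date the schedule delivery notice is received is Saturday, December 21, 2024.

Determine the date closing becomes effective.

April 9, 2025

The last day of the objection period: 90 calendar days after December 16, 2024 is March 16, 2025.
The last day of the review period: 14 calendar days after March 16, 2025 is March 30, 2025.
The date closing becomes effective: 8 business days after Sunday, March 30, 2025, skipping weekends — Mar 31, Apr 1, Apr 2, Apr 3, Apr 4, Apr 7, Apr 8, Apr 9 — lands on Wednesday, April 9, 2025.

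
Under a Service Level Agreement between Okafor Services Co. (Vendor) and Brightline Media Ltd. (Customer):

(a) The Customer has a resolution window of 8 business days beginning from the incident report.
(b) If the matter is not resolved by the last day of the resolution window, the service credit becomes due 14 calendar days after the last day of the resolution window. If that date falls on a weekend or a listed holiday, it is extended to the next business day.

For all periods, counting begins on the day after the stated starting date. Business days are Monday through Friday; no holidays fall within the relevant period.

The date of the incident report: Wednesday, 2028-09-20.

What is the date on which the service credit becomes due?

From Wednesday, 2028-09-20, 8 business days (Sep 21, Sep 22, Sep 25, Sep 26, Sep 27, Sep 28, Sep 29, Oct 2, skipping weekends) brings us to Monday, 2028-10-02, which is the last day of the resolution window.
Adding 14 calendar days to 2028-10-02 gives 2028-10-16, which is the date on which the service credit becomes due. 2028-10-16 is a Monday, so no roll-forward applies.

2028-10-16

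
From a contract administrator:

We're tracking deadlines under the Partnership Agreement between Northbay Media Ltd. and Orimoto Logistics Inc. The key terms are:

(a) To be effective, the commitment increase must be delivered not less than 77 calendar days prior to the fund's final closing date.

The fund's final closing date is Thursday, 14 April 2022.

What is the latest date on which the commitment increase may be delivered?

Counting back 77 calendar days from 14 April 2022 gives 27 January 2022.

27 January 2022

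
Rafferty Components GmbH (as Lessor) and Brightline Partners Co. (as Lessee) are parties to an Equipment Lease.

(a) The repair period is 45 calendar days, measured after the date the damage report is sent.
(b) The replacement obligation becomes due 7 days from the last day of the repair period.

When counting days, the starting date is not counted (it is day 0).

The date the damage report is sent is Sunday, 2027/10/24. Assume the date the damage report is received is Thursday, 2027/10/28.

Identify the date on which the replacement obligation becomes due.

2027/12/15

The last day of the repair period: 2027/10/24 + 45 days = 2027/12/08.
The date on which the replacement obligation becomes due: 7 calendar days after 2027/12/08 is 2027/12/15.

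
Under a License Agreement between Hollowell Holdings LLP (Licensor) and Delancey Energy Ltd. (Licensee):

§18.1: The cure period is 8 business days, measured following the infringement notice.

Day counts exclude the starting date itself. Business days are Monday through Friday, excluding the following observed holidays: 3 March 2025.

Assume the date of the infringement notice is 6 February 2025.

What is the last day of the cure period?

The last day of the cure period: counting 8 business days from Thursday, 6 February 2025 (Feb 7, Feb 10, Feb 11, Feb 12, Feb 13, Feb 14, Feb 17, Feb 18, skipping weekends) reaches Tuesday, 18 February 2025.

18 February 2025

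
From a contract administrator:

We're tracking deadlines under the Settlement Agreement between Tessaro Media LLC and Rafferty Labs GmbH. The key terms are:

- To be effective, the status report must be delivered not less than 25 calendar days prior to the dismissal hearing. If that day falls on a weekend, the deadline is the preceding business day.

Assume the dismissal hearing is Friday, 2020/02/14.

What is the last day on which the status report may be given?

Counting back 25 calendar days from 2020/02/14 gives 2020/01/20. That is a Monday, so no adjustment is needed.

2020/01/20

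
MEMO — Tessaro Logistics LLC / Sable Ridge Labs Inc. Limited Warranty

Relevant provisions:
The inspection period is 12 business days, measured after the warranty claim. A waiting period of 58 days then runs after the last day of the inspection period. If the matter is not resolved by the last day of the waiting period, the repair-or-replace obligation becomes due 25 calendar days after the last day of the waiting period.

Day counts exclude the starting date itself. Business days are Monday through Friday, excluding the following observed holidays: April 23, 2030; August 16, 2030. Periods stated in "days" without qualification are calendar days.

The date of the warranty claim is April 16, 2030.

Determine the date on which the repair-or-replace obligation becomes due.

July 25, 2030

From Tuesday, April 16, 2030, 12 business days (Apr 17, Apr 18, Apr 19, Apr 22, …, May 1, May 2, May 3, skipping weekends and the listed holiday on Apr 23) brings us to Friday, May 3, 2030, which is the last day of the inspection period.
Adding 58 calendar days to May 3, 2030 gives June 30, 2030, which is the last day of the waiting period.
The date on which the repair-or-replace obligation becomes due: June 30, 2030 + 25 days = July 25, 2030.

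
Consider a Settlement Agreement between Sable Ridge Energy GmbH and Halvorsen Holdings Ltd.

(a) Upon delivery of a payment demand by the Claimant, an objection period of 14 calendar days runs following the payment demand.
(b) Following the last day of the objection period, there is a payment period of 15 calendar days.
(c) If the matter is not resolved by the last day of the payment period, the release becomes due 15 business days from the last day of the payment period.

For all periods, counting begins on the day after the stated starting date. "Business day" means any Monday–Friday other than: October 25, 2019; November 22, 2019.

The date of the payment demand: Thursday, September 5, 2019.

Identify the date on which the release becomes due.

The last day of the objection period: 14 calendar days after September 5, 2019 is September 19, 2019.
The last day of the payment period: September 19, 2019 + 15 days = October 4, 2019.
The date on which the release becomes due: 15 business days after Friday, October 4, 2019, skipping weekends and the listed holiday on Oct 25 — Oct 7, Oct 8, Oct 9, Oct 10, …, Oct 23, Oct 24, Oct 28 — lands on Monday, October 28, 2019.

October 28, 2019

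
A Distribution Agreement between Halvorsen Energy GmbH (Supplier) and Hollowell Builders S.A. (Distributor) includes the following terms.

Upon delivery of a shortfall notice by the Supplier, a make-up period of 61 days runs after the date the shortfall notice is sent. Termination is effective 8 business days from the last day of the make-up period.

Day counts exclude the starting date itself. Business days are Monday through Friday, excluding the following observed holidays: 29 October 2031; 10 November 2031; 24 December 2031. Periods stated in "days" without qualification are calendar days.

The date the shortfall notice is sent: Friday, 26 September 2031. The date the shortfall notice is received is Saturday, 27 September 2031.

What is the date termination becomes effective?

Adding 61 calendar days to 26 September 2031 gives 26 November 2031, which is the last day of the make-up period.
The date termination becomes effective: 8 business days after Wednesday, 26 November 2031, skipping weekends — Nov 27, Nov 28, Dec 1, Dec 2, Dec 3, Dec 4, Dec 5, Dec 8 — lands on Monday, 8 December 2031.

8 December 2031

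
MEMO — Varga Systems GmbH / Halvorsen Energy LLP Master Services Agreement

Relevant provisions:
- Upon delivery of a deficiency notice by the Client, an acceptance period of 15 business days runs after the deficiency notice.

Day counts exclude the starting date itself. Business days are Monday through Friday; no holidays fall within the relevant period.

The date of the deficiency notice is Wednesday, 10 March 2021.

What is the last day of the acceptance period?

31 March 2021

The last day of the acceptance period: 15 business days after Wednesday, 10 March 2021, skipping weekends — Mar 11, Mar 12, Mar 15, Mar 16, …, Mar 29, Mar 30, Mar 31 — lands on Wednesday, 31 March 2021.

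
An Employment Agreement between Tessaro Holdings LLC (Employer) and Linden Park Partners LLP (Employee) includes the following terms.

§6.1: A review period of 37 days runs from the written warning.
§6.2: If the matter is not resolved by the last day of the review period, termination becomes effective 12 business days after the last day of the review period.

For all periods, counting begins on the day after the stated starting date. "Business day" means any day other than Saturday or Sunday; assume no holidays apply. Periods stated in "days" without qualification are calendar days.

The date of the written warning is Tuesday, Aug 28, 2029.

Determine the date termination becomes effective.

Oct 22, 2029

Adding 37 calendar days to Aug 28, 2029 gives Oct 4, 2029, which is the last day of the review period.
The date termination becomes effective: 12 business days after Thursday, Oct 4, 2029, skipping weekends — Oct 5, Oct 8, Oct 9, Oct 10, …, Oct 18, Oct 19, Oct 22 — lands on Monday, Oct 22, 2029.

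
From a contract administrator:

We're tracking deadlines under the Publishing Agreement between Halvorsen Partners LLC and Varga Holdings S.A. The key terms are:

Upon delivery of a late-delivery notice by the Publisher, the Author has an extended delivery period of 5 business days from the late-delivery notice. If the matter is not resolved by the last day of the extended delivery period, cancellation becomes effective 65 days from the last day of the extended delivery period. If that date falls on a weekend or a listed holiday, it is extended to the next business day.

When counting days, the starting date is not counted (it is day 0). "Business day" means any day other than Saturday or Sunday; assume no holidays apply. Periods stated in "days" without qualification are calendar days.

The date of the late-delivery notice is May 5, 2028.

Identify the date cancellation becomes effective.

July 17, 2028

The last day of the extended delivery period: 5 business days after Friday, May 5, 2028, skipping weekends — May 8, May 9, May 10, May 11, May 12 — lands on Friday, May 12, 2028.
The date cancellation becomes effective: May 12, 2028 + 65 days = July 16, 2028. That falls on a Sunday, so it rolls to the next business day, Monday, July 17, 2028.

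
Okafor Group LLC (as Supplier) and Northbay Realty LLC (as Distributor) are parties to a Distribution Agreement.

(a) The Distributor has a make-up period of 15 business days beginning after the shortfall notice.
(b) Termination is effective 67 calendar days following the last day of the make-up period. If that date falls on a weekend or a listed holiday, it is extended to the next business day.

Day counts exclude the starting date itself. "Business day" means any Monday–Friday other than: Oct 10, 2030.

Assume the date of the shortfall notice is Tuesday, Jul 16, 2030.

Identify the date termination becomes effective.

The last day of the make-up period: 15 business days after Tuesday, Jul 16, 2030, skipping weekends — Jul 17, Jul 18, Jul 19, Jul 22, …, Aug 2, Aug 5, Aug 6 — lands on Tuesday, Aug 6, 2030.
The date termination becomes effective: 67 calendar days after Aug 6, 2030 is Oct 12, 2030. That falls on a Saturday, so it rolls to the next business day, Monday, Oct 14, 2030.

Oct 14, 2030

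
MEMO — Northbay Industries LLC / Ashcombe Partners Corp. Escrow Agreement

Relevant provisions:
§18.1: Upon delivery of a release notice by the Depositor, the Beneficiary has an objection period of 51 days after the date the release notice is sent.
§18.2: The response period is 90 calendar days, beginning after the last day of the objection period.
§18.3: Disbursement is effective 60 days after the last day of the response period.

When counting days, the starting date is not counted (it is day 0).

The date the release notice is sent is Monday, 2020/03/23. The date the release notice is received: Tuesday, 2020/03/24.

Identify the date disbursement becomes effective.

The last day of the objection period: 51 calendar days after 2020/03/23 is 2020/05/13.
Adding 90 calendar days to 2020/05/13 gives 2020/08/11, which is the last day of the response period.
The date disbursement becomes effective: 2020/08/11 + 60 days = 2020/10/10.

2020/10/10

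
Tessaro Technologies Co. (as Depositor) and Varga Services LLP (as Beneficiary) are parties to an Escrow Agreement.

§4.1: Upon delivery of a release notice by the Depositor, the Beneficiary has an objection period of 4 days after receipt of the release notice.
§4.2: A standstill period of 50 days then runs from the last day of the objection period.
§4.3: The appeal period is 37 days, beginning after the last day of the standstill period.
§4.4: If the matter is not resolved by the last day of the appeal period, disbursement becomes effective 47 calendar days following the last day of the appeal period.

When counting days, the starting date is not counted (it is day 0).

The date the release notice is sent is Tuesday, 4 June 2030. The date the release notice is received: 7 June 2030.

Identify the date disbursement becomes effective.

Adding 4 calendar days to 7 June 2030 gives 11 June 2030, which is the last day of the objection period.
The last day of the standstill period: 50 calendar days after 11 June 2030 is 31 July 2030.
Adding 37 calendar days to 31 July 2030 gives 6 September 2030, which is the last day of the appeal period.
The date disbursement becomes effective: 47 calendar days after 6 September 2030 is 23 October 2030.

23 October 2030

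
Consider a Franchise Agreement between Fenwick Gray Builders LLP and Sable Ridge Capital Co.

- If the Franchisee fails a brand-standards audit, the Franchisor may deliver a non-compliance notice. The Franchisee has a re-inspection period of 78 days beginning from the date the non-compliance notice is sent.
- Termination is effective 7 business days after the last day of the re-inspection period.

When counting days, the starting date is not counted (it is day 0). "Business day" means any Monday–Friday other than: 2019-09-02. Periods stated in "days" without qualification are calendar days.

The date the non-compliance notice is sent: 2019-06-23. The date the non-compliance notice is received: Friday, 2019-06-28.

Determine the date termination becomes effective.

2019-09-18

Adding 78 calendar days to 2019-06-23 gives 2019-09-09, which is the last day of the re-inspection period.
The date termination becomes effective: 7 business days after Monday, 2019-09-09, skipping weekends — Sep 10, Sep 11, Sep 12, Sep 13, Sep 16, Sep 17, Sep 18 — lands on Wednesday, 2019-09-18.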